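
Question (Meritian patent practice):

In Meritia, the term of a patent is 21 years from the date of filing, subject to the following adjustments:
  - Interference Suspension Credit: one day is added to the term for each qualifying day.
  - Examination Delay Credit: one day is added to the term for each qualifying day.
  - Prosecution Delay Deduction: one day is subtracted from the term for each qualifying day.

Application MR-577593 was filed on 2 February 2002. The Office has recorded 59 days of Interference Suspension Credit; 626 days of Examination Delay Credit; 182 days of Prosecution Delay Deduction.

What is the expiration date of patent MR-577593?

June 19, 2024

Base term: filing date + 21 years → 2 February 2023.
Interference Suspension Credit: +59 days → 2 April 2023.
Examination Delay Credit: +626 days → 18 December 2024.
Prosecution Delay Deduction: −182 days → 19 June 2024.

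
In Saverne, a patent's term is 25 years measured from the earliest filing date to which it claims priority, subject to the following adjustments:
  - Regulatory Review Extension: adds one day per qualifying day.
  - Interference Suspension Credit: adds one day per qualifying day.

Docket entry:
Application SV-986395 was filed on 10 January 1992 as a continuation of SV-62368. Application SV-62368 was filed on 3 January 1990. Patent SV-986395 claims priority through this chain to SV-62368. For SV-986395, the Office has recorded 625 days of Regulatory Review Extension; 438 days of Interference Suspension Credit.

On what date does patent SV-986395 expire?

2017-12-01

Earliest priority filing: 3 January 1990.
Base term: 3 January 1990 + 25 years → 3 January 2015.
Regulatory Review Extension: +625 days → 19 September 2016.
Interference Suspension Credit: +438 days → 1 December 2017.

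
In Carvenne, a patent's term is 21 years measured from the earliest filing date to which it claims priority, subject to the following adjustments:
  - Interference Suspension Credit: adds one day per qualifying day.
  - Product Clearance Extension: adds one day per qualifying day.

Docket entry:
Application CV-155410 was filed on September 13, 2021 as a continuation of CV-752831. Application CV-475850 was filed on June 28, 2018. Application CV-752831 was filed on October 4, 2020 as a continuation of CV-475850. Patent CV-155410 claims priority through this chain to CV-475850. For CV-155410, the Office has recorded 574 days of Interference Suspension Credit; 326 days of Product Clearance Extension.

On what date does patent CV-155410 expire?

2041-12-14

Earliest priority filing: 28 June 2018.
Base term: 28 June 2018 + 21 years → 28 June 2039.
Interference Suspension Credit: +574 days → 22 January 2041.
Product Clearance Extension: +326 days → 14 December 2041.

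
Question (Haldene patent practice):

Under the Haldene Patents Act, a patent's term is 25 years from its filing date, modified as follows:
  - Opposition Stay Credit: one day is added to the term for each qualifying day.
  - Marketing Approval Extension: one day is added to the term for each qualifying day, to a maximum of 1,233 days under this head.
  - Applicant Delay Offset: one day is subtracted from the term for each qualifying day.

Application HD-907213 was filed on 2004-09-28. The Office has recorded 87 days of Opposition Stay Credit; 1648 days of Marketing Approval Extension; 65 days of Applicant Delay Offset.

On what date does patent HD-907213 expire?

Base term: filing date + 25 years → 28 September 2029.
Opposition Stay Credit: +87 days → 24 December 2029.
Marketing Approval Extension: 1648 days claimed exceeds the 1233-day cap, so +1233 days → 10 May 2033.
Applicant Delay Offset: −65 days → 6 March 2033.

2033-03-06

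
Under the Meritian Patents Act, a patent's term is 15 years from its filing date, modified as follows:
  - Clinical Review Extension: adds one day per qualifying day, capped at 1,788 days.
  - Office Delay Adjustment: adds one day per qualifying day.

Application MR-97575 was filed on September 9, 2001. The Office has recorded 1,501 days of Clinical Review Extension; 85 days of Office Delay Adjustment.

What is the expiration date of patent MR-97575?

Base term: filing date + 15 years → 9 September 2016.
Clinical Review Extension: 1501 days (within the 1788-day cap) → +1501 days → 19 October 2020.
Office Delay Adjustment: +85 days → 12 January 2021.

2021-01-12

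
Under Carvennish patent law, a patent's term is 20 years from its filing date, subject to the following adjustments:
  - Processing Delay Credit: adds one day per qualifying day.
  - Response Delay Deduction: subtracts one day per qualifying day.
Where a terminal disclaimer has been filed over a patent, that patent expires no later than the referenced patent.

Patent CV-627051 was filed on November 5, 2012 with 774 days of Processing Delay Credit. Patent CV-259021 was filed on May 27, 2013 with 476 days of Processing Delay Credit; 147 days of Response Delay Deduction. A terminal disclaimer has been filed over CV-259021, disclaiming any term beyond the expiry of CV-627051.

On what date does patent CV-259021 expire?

2034-04-21

Natural term of CV-259021:
  Base: filing + 20 years → 27 May 2033.
  Processing Delay Credit: +476 days → 15 September 2034.
  Response Delay Deduction: −147 days → 21 April 2034.
Expiry of referenced patent CV-627051:
  Base: filing + 20 years → 5 November 2032.
  Processing Delay Credit: +774 days → 19 December 2034.
Terminal disclaimer: CV-259021 expires on the earlier of 21 April 2034 and 19 December 2034.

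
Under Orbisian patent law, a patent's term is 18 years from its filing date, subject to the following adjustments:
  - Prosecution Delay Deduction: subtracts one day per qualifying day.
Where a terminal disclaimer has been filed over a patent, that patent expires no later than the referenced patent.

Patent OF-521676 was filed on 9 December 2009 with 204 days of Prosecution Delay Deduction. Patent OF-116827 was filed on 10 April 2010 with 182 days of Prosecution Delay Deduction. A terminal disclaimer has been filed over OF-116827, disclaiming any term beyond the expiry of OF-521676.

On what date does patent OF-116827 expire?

Natural term of OF-116827:
  Base: filing + 18 years → 10 April 2028.
  Prosecution Delay Deduction: −182 days → 11 October 2027.
Expiry of referenced patent OF-521676:
  Base: filing + 18 years → 9 December 2027.
  Prosecution Delay Deduction: −204 days → 19 May 2027.
Terminal disclaimer: OF-116827 expires on the earlier of 11 October 2027 and 19 May 2027.

2027-05-19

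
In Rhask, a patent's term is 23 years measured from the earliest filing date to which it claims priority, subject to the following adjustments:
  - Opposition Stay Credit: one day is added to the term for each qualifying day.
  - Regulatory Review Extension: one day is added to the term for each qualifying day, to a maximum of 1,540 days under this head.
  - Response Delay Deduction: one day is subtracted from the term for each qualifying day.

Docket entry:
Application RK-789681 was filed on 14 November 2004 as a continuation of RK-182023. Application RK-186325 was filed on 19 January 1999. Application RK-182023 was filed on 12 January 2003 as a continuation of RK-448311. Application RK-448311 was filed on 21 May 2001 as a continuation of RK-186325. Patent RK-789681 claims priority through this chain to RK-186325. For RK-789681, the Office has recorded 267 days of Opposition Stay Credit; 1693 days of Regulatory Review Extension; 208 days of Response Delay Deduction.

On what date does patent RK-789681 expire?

June 6, 2026

Earliest priority filing: 19 January 1999.
Base term: 19 January 1999 + 23 years → 19 January 2022.
Opposition Stay Credit: +267 days → 13 October 2022.
Regulatory Review Extension: 1693 days claimed exceeds the 1540-day cap, so +1540 days → 31 December 2026.
Response Delay Deduction: −208 days → 6 June 2026.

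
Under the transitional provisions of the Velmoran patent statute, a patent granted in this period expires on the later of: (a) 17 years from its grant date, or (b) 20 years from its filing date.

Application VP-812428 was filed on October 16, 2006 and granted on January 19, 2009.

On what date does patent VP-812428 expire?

(a) grant + 17 years → 19 January 2026.
(b) filing + 20 years → 16 October 2026.
Later of the two: 16 October 2026.

2026-10-16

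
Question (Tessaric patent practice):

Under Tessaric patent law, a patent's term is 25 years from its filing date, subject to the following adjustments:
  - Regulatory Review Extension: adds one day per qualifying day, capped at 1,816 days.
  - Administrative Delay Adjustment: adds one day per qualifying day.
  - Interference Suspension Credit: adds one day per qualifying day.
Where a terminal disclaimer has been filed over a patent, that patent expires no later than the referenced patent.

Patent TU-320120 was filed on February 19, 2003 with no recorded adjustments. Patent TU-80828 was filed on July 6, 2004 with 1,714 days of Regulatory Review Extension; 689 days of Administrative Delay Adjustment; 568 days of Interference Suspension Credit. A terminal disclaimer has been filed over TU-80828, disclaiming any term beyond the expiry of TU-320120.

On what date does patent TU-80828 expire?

2028-02-19

Natural term of TU-80828:
  Base: filing + 25 years → 6 July 2029.
  Regulatory Review Extension: 1714 days (within the 1816-day cap) → +1714 days → 16 March 2034.
  Administrative Delay Adjustment: +689 days → 3 February 2036.
  Interference Suspension Credit: +568 days → 24 August 2037.
Expiry of referenced patent TU-320120:
  Base: filing + 25 years → 19 February 2028.
Terminal disclaimer: TU-80828 expires on the earlier of 24 August 2037 and 19 February 2028.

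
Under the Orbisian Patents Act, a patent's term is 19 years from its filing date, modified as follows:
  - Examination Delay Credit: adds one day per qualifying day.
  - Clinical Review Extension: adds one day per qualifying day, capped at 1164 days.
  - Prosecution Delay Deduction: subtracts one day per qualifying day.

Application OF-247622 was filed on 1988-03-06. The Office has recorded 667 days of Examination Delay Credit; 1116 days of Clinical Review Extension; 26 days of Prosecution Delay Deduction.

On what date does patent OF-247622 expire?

December 27, 2011

Base term: filing date + 19 years → 6 March 2007.
Examination Delay Credit: +667 days → 1 January 2009.
Clinical Review Extension: 1116 days (within the 1164-day cap) → +1116 days → 22 January 2012.
Prosecution Delay Deduction: −26 days → 27 December 2011.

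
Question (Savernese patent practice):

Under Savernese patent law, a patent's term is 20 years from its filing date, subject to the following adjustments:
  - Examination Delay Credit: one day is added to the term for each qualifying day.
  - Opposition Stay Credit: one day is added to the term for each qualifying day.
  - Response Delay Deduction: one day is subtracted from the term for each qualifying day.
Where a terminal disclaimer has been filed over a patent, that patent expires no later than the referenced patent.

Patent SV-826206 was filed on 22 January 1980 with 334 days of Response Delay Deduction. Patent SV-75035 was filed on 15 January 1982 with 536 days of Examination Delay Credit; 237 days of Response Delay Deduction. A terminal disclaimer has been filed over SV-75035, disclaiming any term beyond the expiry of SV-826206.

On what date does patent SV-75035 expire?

Natural term of SV-75035:
  Base: filing + 20 years → 15 January 2002.
  Examination Delay Credit: +536 days → 5 July 2003.
  Response Delay Deduction: −237 days → 10 November 2002.
Expiry of referenced patent SV-826206:
  Base: filing + 20 years → 22 January 2000.
  Response Delay Deduction: −334 days → 22 February 1999.
Terminal disclaimer: SV-75035 expires on the earlier of 10 November 2002 and 22 February 1999.

February 22, 1999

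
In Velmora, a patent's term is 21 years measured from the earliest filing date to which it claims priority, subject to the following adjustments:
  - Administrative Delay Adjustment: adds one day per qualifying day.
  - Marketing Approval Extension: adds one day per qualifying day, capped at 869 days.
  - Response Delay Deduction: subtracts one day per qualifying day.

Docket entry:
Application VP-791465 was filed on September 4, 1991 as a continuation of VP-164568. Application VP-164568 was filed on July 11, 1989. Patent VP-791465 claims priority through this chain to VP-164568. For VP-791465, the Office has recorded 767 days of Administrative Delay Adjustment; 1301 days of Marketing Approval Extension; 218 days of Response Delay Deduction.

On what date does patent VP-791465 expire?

Earliest priority filing: 11 July 1989.
Base term: 11 July 1989 + 21 years → 11 July 2010.
Administrative Delay Adjustment: +767 days → 16 August 2012.
Marketing Approval Extension: 1301 days claimed exceeds the 869-day cap, so +869 days → 2 January 2015.
Response Delay Deduction: −218 days → 29 May 2014.

May 29, 2014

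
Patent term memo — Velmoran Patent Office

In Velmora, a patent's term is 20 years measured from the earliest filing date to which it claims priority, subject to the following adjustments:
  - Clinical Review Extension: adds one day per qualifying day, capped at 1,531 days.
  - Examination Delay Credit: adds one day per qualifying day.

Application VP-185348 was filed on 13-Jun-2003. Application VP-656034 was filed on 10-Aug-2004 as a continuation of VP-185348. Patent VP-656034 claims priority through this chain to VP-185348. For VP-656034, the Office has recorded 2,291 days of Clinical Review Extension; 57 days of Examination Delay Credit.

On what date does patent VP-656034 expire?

2027-10-18

Earliest priority filing: 13 June 2003.
Base term: 13 June 2003 + 20 years → 13 June 2023.
Clinical Review Extension: 2291 days claimed exceeds the 1531-day cap, so +1531 days → 22 August 2027.
Examination Delay Credit: +57 days → 18 October 2027.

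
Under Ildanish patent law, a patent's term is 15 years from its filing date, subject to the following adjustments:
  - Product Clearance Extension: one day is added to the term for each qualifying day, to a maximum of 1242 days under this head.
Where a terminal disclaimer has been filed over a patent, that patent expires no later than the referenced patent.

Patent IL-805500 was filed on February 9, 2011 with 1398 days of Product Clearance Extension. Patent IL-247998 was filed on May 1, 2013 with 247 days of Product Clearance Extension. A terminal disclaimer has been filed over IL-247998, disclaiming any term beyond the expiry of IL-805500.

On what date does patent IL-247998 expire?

January 3, 2029

Natural term of IL-247998:
  Base: filing + 15 years → 1 May 2028.
  Product Clearance Extension: 247 days (within the 1242-day cap) → +247 days → 3 January 2029.
Expiry of referenced patent IL-805500:
  Base: filing + 15 years → 9 February 2026.
  Product Clearance Extension: 1398 days claimed exceeds the 1242-day cap, so +1242 days → 5 July 2029.
Terminal disclaimer: IL-247998 expires on the earlier of 3 January 2029 and 5 July 2029.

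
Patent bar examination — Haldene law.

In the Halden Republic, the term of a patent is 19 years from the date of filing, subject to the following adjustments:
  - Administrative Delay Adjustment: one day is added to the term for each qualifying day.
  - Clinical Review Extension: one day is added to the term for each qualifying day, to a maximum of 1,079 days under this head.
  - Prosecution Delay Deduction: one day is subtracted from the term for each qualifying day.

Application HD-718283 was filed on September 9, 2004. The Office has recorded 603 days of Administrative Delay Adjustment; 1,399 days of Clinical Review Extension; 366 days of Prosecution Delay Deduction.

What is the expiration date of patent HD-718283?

Base term: filing date + 19 years → 9 September 2023.
Administrative Delay Adjustment: +603 days → 4 May 2025.
Clinical Review Extension: 1399 days claimed exceeds the 1079-day cap, so +1079 days → 17 April 2028.
Prosecution Delay Deduction: −366 days → 17 April 2027.

2027-04-17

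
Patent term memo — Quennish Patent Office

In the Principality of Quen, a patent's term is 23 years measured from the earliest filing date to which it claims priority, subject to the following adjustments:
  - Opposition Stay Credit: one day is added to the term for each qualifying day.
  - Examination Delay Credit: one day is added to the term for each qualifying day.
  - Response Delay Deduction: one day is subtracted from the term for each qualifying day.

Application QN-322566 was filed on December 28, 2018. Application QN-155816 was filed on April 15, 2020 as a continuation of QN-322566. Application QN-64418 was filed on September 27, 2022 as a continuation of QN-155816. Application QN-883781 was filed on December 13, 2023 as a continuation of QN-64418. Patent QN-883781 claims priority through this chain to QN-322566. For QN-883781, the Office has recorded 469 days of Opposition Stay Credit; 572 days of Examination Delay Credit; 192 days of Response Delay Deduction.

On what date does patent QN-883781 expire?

April 25, 2044

Earliest priority filing: 28 December 2018.
Base term: 28 December 2018 + 23 years → 28 December 2041.
Opposition Stay Credit: +469 days → 11 April 2043.
Examination Delay Credit: +572 days → 3 November 2044.
Response Delay Deduction: −192 days → 25 April 2044.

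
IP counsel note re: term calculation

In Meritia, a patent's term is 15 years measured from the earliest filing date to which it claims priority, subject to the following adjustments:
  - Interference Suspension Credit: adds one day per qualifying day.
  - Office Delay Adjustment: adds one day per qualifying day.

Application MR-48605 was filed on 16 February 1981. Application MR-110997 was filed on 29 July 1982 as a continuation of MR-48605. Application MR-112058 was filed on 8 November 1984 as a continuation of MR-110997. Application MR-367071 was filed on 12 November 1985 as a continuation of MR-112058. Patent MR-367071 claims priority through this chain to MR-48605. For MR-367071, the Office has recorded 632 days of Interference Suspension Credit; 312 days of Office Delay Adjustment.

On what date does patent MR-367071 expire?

1998-09-17

Earliest priority filing: 16 February 1981.
Base term: 16 February 1981 + 15 years → 16 February 1996.
Interference Suspension Credit: +632 days → 9 November 1997.
Office Delay Adjustment: +312 days → 17 September 1998.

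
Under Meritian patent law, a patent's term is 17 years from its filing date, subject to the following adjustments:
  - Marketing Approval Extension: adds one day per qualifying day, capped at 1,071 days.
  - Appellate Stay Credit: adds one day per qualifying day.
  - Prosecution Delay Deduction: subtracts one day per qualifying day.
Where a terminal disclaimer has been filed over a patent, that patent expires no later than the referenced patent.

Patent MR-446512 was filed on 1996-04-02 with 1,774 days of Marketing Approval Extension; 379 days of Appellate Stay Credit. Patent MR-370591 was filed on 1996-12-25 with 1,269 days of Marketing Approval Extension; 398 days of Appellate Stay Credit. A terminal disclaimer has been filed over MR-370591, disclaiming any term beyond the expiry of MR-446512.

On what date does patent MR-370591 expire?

Natural term of MR-370591:
  Base: filing + 17 years → 25 December 2013.
  Marketing Approval Extension: 1269 days claimed exceeds the 1071-day cap, so +1071 days → 30 November 2016.
  Appellate Stay Credit: +398 days → 2 January 2018.
Expiry of referenced patent MR-446512:
  Base: filing + 17 years → 2 April 2013.
  Marketing Approval Extension: 1774 days claimed exceeds the 1071-day cap, so +1071 days → 8 March 2016.
  Appellate Stay Credit: +379 days → 22 March 2017.
Terminal disclaimer: MR-370591 expires on the earlier of 2 January 2018 and 22 March 2017.

March 22, 2017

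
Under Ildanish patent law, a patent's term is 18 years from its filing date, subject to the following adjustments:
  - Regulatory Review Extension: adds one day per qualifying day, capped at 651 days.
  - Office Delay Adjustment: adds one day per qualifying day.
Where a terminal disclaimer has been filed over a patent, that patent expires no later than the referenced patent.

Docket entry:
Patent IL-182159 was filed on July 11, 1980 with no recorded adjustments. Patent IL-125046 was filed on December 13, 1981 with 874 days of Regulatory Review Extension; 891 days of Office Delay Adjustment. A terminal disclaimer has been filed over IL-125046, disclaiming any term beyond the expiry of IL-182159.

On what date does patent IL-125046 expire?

1998-07-11

Natural term of IL-125046:
  Base: filing + 18 years → 13 December 1999.
  Regulatory Review Extension: 874 days claimed exceeds the 651-day cap, so +651 days → 24 September 2001.
  Office Delay Adjustment: +891 days → 3 March 2004.
Expiry of referenced patent IL-182159:
  Base: filing + 18 years → 11 July 1998.
Terminal disclaimer: IL-125046 expires on the earlier of 3 March 2004 and 11 July 1998.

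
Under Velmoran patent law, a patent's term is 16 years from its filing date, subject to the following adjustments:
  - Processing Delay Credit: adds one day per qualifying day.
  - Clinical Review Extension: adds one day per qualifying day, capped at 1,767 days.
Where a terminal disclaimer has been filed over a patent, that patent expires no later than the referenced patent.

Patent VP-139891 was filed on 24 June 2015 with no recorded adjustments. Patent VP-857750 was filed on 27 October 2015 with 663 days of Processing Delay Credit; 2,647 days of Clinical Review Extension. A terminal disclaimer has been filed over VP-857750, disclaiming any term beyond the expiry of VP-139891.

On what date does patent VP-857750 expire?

June 24, 2031

Natural term of VP-857750:
  Base: filing + 16 years → 27 October 2031.
  Processing Delay Credit: +663 days → 20 August 2033.
  Clinical Review Extension: 2647 days claimed exceeds the 1767-day cap, so +1767 days → 22 June 2038.
Expiry of referenced patent VP-139891:
  Base: filing + 16 years → 24 June 2031.
Terminal disclaimer: VP-857750 expires on the earlier of 22 June 2038 and 24 June 2031.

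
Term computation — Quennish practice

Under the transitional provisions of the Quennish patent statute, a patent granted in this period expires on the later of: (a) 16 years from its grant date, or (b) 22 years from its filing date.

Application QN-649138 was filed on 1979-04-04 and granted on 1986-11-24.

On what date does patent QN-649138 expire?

(a) grant + 16 years → 24 November 2002.
(b) filing + 22 years → 4 April 2001.
Later of the two: 24 November 2002.

November 24, 2002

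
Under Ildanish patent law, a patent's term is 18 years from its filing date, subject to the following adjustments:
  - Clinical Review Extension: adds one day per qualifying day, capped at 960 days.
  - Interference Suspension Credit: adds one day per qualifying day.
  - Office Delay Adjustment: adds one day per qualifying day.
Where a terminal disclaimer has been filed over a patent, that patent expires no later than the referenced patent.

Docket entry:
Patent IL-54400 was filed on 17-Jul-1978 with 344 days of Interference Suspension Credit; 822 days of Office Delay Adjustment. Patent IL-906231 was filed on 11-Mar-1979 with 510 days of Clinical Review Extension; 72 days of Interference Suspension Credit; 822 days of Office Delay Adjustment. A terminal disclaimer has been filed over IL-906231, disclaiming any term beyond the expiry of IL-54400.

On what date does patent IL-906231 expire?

Natural term of IL-906231:
  Base: filing + 18 years → 11 March 1997.
  Clinical Review Extension: 510 days (within the 960-day cap) → +510 days → 3 August 1998.
  Interference Suspension Credit: +72 days → 14 October 1998.
  Office Delay Adjustment: +822 days → 13 January 2001.
Expiry of referenced patent IL-54400:
  Base: filing + 18 years → 17 July 1996.
  Interference Suspension Credit: +344 days → 26 June 1997.
  Office Delay Adjustment: +822 days → 26 September 1999.
Terminal disclaimer: IL-906231 expires on the earlier of 13 January 2001 and 26 September 1999.

September 26, 1999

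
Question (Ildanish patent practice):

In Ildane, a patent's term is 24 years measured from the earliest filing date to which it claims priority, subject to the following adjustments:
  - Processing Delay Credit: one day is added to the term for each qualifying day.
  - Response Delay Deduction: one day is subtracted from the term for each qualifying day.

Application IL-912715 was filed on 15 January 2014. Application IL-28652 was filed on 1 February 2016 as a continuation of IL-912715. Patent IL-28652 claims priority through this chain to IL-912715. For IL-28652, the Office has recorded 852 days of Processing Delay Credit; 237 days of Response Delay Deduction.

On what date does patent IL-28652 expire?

September 22, 2039

Earliest priority filing: 15 January 2014.
Base term: 15 January 2014 + 24 years → 15 January 2038.
Processing Delay Credit: +852 days → 16 May 2040.
Response Delay Deduction: −237 days → 22 September 2039.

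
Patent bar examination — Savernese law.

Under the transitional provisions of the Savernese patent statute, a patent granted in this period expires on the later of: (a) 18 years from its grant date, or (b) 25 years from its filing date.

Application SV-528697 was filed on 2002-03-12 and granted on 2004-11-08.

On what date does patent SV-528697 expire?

March 12, 2027

(a) grant + 18 years → 8 November 2022.
(b) filing + 25 years → 12 March 2027.
Later of the two: 12 March 2027.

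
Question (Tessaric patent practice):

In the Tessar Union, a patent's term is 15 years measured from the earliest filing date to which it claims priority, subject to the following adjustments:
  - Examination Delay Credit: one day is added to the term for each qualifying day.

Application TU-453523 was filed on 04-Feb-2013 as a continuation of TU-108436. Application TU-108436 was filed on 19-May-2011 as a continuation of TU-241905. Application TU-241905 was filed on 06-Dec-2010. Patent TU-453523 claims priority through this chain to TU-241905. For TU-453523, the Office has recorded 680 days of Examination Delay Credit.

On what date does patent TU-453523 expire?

2027-10-17

Earliest priority filing: 6 December 2010.
Base term: 6 December 2010 + 15 years → 6 December 2025.
Examination Delay Credit: +680 days → 17 October 2027.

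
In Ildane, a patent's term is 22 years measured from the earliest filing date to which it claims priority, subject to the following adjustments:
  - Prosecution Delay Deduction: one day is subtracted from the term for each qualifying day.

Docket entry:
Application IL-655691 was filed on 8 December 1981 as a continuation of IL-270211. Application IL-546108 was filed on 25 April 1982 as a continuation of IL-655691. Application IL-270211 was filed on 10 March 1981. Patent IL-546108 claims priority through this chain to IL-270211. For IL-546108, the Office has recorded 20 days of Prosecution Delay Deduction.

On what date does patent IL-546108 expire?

Earliest priority filing: 10 March 1981.
Base term: 10 March 1981 + 22 years → 10 March 2003.
Prosecution Delay Deduction: −20 days → 18 February 2003.

February 18, 2003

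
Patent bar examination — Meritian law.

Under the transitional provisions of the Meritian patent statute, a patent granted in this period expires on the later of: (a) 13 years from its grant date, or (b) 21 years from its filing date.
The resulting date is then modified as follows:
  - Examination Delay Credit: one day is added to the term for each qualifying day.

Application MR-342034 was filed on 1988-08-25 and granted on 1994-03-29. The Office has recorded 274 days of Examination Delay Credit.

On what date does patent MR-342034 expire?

May 26, 2010

(a) grant + 13 years → 29 March 2007.
(b) filing + 21 years → 25 August 2009.
Later of the two: 25 August 2009.
Examination Delay Credit: +274 days → 26 May 2010.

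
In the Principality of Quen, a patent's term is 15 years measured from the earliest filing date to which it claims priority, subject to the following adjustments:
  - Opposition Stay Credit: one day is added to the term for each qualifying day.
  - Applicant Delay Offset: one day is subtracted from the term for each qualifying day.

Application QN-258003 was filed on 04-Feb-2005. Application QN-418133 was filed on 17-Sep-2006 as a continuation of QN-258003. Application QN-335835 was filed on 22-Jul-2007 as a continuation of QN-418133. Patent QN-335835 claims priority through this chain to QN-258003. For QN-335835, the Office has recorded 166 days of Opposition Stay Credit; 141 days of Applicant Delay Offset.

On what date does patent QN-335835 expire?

2020-02-29

Earliest priority filing: 4 February 2005.
Base term: 4 February 2005 + 15 years → 4 February 2020.
Opposition Stay Credit: +166 days → 19 July 2020.
Applicant Delay Offset: −141 days → 29 February 2020.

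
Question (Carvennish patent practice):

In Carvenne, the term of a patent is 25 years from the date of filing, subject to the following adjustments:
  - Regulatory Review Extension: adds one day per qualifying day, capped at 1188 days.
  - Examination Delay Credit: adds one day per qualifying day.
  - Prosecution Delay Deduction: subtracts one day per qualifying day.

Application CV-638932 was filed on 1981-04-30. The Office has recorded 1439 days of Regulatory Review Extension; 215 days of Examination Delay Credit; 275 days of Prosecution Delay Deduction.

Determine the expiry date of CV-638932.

Base term: filing date + 25 years → 30 April 2006.
Regulatory Review Extension: 1439 days claimed exceeds the 1188-day cap, so +1188 days → 31 July 2009.
Examination Delay Credit: +215 days → 3 March 2010.
Prosecution Delay Deduction: −275 days → 1 June 2009.

June 1, 2009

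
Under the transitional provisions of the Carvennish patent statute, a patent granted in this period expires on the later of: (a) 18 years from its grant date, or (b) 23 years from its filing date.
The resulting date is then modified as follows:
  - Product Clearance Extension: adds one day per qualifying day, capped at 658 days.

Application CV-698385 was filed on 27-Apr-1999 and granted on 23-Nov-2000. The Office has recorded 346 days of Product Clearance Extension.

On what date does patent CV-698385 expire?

2023-04-08

(a) grant + 18 years → 23 November 2018.
(b) filing + 23 years → 27 April 2022.
Later of the two: 27 April 2022.
Product Clearance Extension: 346 days (within the 658-day cap) → +346 days → 8 April 2023.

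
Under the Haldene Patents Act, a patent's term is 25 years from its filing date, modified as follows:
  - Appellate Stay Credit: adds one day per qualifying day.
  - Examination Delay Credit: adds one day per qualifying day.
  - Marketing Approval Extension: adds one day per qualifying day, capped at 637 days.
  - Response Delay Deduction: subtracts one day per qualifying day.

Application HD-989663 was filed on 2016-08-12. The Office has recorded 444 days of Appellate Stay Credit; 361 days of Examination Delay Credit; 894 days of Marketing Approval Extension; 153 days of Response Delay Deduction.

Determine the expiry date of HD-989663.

Base term: filing date + 25 years → 12 August 2041.
Appellate Stay Credit: +444 days → 30 October 2042.
Examination Delay Credit: +361 days → 26 October 2043.
Marketing Approval Extension: 894 days claimed exceeds the 637-day cap, so +637 days → 24 July 2045.
Response Delay Deduction: −153 days → 21 February 2045.

February 21, 2045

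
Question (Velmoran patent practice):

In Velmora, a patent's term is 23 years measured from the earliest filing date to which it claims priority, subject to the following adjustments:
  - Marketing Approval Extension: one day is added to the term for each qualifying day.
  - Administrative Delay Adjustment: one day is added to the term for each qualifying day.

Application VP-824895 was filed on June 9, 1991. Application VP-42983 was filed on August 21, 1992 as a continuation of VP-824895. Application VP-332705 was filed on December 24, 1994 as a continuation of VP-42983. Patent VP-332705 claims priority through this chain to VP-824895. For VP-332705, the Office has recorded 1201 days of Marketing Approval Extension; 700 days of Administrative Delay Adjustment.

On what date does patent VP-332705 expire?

2019-08-23

Earliest priority filing: 9 June 1991.
Base term: 9 June 1991 + 23 years → 9 June 2014.
Marketing Approval Extension: +1201 days → 22 September 2017.
Administrative Delay Adjustment: +700 days → 23 August 2019.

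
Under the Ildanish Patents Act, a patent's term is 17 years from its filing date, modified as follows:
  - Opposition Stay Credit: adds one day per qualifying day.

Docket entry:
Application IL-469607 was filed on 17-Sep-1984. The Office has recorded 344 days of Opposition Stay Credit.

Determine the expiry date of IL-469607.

Base term: filing date + 17 years → 17 September 2001.
Opposition Stay Credit: +344 days → 27 August 2002.

2002-08-27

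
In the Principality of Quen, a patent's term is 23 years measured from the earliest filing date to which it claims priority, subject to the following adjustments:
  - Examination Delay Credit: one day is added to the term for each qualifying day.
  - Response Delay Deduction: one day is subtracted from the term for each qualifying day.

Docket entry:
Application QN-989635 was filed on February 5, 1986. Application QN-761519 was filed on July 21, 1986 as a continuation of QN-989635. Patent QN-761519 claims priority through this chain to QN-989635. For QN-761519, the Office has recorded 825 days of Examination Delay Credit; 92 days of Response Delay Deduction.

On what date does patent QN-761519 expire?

February 8, 2011

Earliest priority filing: 5 February 1986.
Base term: 5 February 1986 + 23 years → 5 February 2009.
Examination Delay Credit: +825 days → 11 May 2011.
Response Delay Deduction: −92 days → 8 February 2011.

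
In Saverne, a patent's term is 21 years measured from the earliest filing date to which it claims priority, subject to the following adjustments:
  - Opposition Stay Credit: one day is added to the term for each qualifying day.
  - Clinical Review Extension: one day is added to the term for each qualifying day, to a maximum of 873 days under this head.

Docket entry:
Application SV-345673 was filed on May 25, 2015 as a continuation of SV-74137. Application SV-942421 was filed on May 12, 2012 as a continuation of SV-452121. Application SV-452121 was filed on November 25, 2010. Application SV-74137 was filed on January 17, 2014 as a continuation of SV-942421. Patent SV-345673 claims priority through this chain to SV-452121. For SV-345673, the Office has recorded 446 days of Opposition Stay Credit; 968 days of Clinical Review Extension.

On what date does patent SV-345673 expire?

2035-07-06

Earliest priority filing: 25 November 2010.
Base term: 25 November 2010 + 21 years → 25 November 2031.
Opposition Stay Credit: +446 days → 13 February 2033.
Clinical Review Extension: 968 days claimed exceeds the 873-day cap, so +873 days → 6 July 2035.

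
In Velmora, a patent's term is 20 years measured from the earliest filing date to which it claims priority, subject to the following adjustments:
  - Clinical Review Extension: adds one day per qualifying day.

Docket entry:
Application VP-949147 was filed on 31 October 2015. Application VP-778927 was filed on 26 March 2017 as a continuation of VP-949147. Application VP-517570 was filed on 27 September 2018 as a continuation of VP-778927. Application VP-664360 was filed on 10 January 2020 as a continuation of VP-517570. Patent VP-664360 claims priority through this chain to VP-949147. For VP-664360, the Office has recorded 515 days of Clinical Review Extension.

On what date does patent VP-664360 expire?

2037-03-29

Earliest priority filing: 31 October 2015.
Base term: 31 October 2015 + 20 years → 31 October 2035.
Clinical Review Extension: +515 days → 29 March 2037.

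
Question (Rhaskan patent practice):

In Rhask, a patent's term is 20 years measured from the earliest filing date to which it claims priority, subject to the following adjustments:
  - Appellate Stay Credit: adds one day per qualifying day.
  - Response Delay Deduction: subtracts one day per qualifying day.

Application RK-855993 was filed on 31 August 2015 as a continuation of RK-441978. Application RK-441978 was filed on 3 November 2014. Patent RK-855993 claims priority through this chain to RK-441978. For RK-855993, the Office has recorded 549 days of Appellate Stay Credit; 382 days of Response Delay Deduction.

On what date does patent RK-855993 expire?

2035-04-19

Earliest priority filing: 3 November 2014.
Base term: 3 November 2014 + 20 years → 3 November 2034.
Appellate Stay Credit: +549 days → 5 May 2036.
Response Delay Deduction: −382 days → 19 April 2035.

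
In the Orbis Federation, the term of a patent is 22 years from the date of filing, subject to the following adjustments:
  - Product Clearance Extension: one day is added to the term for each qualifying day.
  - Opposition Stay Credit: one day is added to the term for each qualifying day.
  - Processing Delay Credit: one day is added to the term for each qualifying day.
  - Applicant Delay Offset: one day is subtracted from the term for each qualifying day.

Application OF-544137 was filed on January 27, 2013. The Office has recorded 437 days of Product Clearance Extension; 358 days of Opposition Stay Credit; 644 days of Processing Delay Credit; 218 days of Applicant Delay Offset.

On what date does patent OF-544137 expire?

June 1, 2038

Base term: filing date + 22 years → 27 January 2035.
Product Clearance Extension: +437 days → 8 April 2036.
Opposition Stay Credit: +358 days → 1 April 2037.
Processing Delay Credit: +644 days → 5 January 2039.
Applicant Delay Offset: −218 days → 1 June 2038.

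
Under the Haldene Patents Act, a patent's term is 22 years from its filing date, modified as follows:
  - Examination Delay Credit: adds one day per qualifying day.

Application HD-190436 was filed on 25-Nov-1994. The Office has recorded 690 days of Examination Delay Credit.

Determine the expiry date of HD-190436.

October 16, 2018

Base term: filing date + 22 years → 25 November 2016.
Examination Delay Credit: +690 days → 16 October 2018.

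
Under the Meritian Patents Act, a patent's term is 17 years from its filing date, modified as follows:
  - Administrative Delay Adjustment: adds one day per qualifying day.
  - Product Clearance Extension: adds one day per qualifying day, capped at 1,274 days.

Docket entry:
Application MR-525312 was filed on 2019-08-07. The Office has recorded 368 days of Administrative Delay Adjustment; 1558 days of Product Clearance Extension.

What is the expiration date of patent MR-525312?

Base term: filing date + 17 years → 7 August 2036.
Administrative Delay Adjustment: +368 days → 10 August 2037.
Product Clearance Extension: 1558 days claimed exceeds the 1274-day cap, so +1274 days → 4 February 2041.

2041-02-04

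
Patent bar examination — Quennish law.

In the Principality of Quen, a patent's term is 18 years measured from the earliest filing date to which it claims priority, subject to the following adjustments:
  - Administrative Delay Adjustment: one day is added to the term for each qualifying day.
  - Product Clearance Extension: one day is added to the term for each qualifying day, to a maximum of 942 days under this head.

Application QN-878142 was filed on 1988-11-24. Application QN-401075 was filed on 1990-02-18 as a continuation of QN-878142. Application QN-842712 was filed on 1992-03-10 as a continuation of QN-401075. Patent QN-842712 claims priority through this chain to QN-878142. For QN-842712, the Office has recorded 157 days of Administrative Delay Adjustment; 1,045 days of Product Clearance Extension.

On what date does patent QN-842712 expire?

November 27, 2009

Earliest priority filing: 24 November 1988.
Base term: 24 November 1988 + 18 years → 24 November 2006.
Administrative Delay Adjustment: +157 days → 30 April 2007.
Product Clearance Extension: 1045 days claimed exceeds the 942-day cap, so +942 days → 27 November 2009.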